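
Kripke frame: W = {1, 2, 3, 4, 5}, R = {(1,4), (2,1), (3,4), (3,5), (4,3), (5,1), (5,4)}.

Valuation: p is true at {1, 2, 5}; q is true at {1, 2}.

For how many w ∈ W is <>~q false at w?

1: successors {4}; ~q there: 4:T. ✓
2: successors {1}; ~q there: 1:F. ✗
3: successors {4, 5}; ~q there: 4:T, 5:T. ✓
4: successors {3}; ~q there: 3:T. ✓
5: successors {1, 4}; ~q there: 1:F, 4:T. ✓
Satisfying worlds: {1, 3, 4, 5}.
So <>~q fails at the other 1 world.

1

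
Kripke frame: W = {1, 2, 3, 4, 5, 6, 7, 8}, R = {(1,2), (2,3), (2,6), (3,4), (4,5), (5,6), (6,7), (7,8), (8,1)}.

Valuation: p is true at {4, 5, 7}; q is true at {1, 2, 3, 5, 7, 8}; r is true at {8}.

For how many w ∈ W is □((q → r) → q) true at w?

1: successors {2}; (q → r) → q there: 2:T. ✓
2: successors {3, 6}; (q → r) → q there: 3:T, 6:F. ✗
3: successors {4}; (q → r) → q there: 4:F. ✗
4: successors {5}; (q → r) → q there: 5:T. ✓
5: successors {6}; (q → r) → q there: 6:F. ✗
6: successors {7}; (q → r) → q there: 7:T. ✓
7: successors {8}; (q → r) → q there: 8:T. ✓
8: successors {1}; (q → r) → q there: 1:T. ✓
Satisfying worlds: {1, 4, 6, 7, 8}.

5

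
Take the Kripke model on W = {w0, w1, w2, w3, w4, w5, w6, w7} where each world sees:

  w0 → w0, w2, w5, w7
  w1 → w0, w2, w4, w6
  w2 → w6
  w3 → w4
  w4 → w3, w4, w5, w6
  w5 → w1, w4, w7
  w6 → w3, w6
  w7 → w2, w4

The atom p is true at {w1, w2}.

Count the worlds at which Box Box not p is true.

4

w0: successors {w0, w2, w5, w7}; Box not p there: w0:F, w2:T, w5:F, w7:F. ✗
w1: successors {w0, w2, w4, w6}; Box not p there: w0:F, w2:T, w4:T, w6:T. ✗
w2: successors {w6}; Box not p there: w6:T. ✓
w3: successors {w4}; Box not p there: w4:T. ✓
w4: successors {w3, w4, w5, w6}; Box not p there: w3:T, w4:T, w5:F, w6:T. ✗
w5: successors {w1, w4, w7}; Box not p there: w1:F, w4:T, w7:F. ✗
w6: successors {w3, w6}; Box not p there: w3:T, w6:T. ✓
w7: successors {w2, w4}; Box not p there: w2:T, w4:T. ✓
Satisfying worlds: {w2, w3, w6, w7}.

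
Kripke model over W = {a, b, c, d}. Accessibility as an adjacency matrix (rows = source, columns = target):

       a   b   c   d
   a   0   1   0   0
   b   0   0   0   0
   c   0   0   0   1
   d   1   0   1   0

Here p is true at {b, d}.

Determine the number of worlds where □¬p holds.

2

a: successors {b}; ¬p there: b:F. ✗
b: no successors, so □¬p holds vacuously. ✓
c: successors {d}; ¬p there: d:F. ✗
d: successors {a, c}; ¬p there: a:T, c:T. ✓
Satisfying worlds: {b, d}.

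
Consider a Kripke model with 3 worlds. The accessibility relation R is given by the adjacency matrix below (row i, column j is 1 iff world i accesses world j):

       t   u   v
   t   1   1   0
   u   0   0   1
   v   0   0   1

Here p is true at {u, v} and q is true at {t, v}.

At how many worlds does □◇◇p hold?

3

t: successors {t, u}; ◇◇p there: t:T, u:T. ✓
u: successors {v}; ◇◇p there: v:T. ✓
v: successors {v}; ◇◇p there: v:T. ✓
Satisfying worlds: {t, u, v}.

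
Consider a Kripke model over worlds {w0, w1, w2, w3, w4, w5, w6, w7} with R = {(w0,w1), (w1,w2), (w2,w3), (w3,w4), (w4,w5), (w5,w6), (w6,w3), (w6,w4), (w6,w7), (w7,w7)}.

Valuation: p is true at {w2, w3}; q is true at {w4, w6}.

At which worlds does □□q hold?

w0: successors {w1}; □q there: w1:F. ✗
w1: successors {w2}; □q there: w2:F. ✗
w2: successors {w3}; □q there: w3:T. ✓
w3: successors {w4}; □q there: w4:F. ✗
w4: successors {w5}; □q there: w5:T. ✓
w5: successors {w6}; □q there: w6:F. ✗
w6: successors {w3, w4, w7}; □q there: w3:T, w4:F, w7:F. ✗
w7: successors {w7}; □q there: w7:F. ✗

{w2, w4}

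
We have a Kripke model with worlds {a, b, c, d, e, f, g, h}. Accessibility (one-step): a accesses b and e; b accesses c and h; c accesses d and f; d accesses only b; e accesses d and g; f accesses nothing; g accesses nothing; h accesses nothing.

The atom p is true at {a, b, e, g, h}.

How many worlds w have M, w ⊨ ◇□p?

3

a: successors {b, e}; □p there: b:F, e:F. ✗
b: successors {c, h}; □p there: c:F, h:T. ✓
c: successors {d, f}; □p there: d:T, f:T. ✓
d: successors {b}; □p there: b:F. ✗
e: successors {d, g}; □p there: d:T, g:T. ✓
f: no successors, so ◇□p fails. ✗
g: no successors, so ◇□p fails. ✗
h: no successors, so ◇□p fails. ✗
Satisfying worlds: {b, c, e}.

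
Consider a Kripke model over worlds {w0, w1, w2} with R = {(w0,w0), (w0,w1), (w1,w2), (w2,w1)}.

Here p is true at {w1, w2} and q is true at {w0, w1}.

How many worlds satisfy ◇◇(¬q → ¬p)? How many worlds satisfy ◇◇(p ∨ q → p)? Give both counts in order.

2 and 3

For ◇◇(¬q → ¬p):
w0: successors {w0, w1}; ◇(¬q → ¬p) there: w0:T, w1:F. ✓
w1: successors {w2}; ◇(¬q → ¬p) there: w2:T. ✓
w2: successors {w1}; ◇(¬q → ¬p) there: w1:F. ✗
— 2 worlds.
For ◇◇(p ∨ q → p):
w0: successors {w0, w1}; ◇(p ∨ q → p) there: w0:T, w1:T. ✓
w1: successors {w2}; ◇(p ∨ q → p) there: w2:T. ✓
w2: successors {w1}; ◇(p ∨ q → p) there: w1:T. ✓
— 3 worlds.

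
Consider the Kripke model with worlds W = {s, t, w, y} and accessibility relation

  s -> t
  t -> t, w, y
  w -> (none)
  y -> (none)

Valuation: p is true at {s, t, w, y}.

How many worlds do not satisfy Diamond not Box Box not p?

s: successors {t}; not Box Box not p there: t:T. ✓
t: successors {t, w, y}; not Box Box not p there: t:T, w:F, y:F. ✓
w: no successors, so Diamond not Box Box not p fails. ✗
y: no successors, so Diamond not Box Box not p fails. ✗
Satisfying worlds: {s, t}.
So Diamond not Box Box not p fails at the other 2 worlds.

2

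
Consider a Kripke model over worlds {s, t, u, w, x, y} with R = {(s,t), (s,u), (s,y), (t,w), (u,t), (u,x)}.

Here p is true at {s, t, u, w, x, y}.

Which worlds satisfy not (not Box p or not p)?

{s, t, u, w, x, y}

s: not Box p or not p is F. ✓
t: not Box p or not p is F. ✓
u: not Box p or not p is F. ✓
w: not Box p or not p is F. ✓
x: not Box p or not p is F. ✓
y: not Box p or not p is F. ✓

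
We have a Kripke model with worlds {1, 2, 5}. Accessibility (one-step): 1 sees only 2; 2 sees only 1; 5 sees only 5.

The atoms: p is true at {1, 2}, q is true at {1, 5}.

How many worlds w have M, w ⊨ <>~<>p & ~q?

1: <>~<>p is F, ~q is F. ✗
2: <>~<>p is F, ~q is T. ✗
5: <>~<>p is T, ~q is F. ✗
Satisfying worlds: ∅.

0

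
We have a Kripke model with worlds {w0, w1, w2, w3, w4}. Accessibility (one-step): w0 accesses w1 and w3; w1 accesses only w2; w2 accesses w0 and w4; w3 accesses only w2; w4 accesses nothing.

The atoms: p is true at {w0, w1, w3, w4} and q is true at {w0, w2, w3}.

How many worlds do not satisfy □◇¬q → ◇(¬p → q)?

1

w0: □◇¬q is F, ◇(¬p → q) is T. ✓
w1: □◇¬q is T, ◇(¬p → q) is T. ✓
w2: □◇¬q is F, ◇(¬p → q) is T. ✓
w3: □◇¬q is T, ◇(¬p → q) is T. ✓
w4: □◇¬q is T, ◇(¬p → q) is F. ✗
Satisfying worlds: {w0, w1, w2, w3}.
So □◇¬q → ◇(¬p → q) fails at the other 1 world.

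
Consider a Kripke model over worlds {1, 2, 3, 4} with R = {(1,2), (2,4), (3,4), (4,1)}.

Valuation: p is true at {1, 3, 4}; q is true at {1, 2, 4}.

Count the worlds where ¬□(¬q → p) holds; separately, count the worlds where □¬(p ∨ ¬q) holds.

0 and 1

For ¬□(¬q → p):
1: □(¬q → p) is T. ✗
2: □(¬q → p) is T. ✗
3: □(¬q → p) is T. ✗
4: □(¬q → p) is T. ✗
— 0 worlds.
For □¬(p ∨ ¬q):
1: successors {2}; ¬(p ∨ ¬q) there: 2:T. ✓
2: successors {4}; ¬(p ∨ ¬q) there: 4:F. ✗
3: successors {4}; ¬(p ∨ ¬q) there: 4:F. ✗
4: successors {1}; ¬(p ∨ ¬q) there: 1:F. ✗
— 1 world.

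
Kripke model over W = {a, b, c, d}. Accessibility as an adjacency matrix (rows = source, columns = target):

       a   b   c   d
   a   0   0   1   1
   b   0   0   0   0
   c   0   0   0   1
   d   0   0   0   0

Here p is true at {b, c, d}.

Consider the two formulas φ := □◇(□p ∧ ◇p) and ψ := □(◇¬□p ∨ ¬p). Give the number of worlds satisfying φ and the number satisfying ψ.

2 and 2

For □◇(□p ∧ ◇p):
a: successors {c, d}; ◇(□p ∧ ◇p) there: c:F, d:F. ✗
b: no successors, so □◇(□p ∧ ◇p) holds vacuously. ✓
c: successors {d}; ◇(□p ∧ ◇p) there: d:F. ✗
d: no successors, so □◇(□p ∧ ◇p) holds vacuously. ✓
— 2 worlds.
For □(◇¬□p ∨ ¬p):
a: successors {c, d}; ◇¬□p ∨ ¬p there: c:F, d:F. ✗
b: no successors, so □(◇¬□p ∨ ¬p) holds vacuously. ✓
c: successors {d}; ◇¬□p ∨ ¬p there: d:F. ✗
d: no successors, so □(◇¬□p ∨ ¬p) holds vacuously. ✓
— 2 worlds.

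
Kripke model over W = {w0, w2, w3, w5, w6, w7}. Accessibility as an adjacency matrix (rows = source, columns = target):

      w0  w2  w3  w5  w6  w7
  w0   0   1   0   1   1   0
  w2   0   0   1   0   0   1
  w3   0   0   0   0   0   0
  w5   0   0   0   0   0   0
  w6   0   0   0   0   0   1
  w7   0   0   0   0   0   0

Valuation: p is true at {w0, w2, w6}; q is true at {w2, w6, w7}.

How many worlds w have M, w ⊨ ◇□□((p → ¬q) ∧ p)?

3

w0: successors {w2, w5, w6}; □□((p → ¬q) ∧ p) there: w2:T, w5:T, w6:T. ✓
w2: successors {w3, w7}; □□((p → ¬q) ∧ p) there: w3:T, w7:T. ✓
w3: no successors, so ◇□□((p → ¬q) ∧ p) fails. ✗
w5: no successors, so ◇□□((p → ¬q) ∧ p) fails. ✗
w6: successors {w7}; □□((p → ¬q) ∧ p) there: w7:T. ✓
w7: no successors, so ◇□□((p → ¬q) ∧ p) fails. ✗
Satisfying worlds: {w0, w2, w6}.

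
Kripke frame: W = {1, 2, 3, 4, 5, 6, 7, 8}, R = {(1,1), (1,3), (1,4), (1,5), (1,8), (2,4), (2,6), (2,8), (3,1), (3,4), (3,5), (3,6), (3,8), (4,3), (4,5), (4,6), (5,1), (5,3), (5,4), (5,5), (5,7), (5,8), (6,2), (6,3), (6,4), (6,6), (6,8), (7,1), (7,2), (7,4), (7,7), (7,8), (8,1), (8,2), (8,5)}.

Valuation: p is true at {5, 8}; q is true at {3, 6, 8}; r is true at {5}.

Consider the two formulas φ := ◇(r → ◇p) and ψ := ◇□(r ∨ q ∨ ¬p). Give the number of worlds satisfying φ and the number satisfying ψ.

For ◇(r → ◇p):
1: successors {1, 3, 4, 5, 8}; r → ◇p there: 1:T, 3:T, 4:T, 5:T, 8:T. ✓
2: successors {4, 6, 8}; r → ◇p there: 4:T, 6:T, 8:T. ✓
3: successors {1, 4, 5, 6, 8}; r → ◇p there: 1:T, 4:T, 5:T, 6:T, 8:T. ✓
4: successors {3, 5, 6}; r → ◇p there: 3:T, 5:T, 6:T. ✓
5: successors {1, 3, 4, 5, 7, 8}; r → ◇p there: 1:T, 3:T, 4:T, 5:T, 7:T, 8:T. ✓
6: successors {2, 3, 4, 6, 8}; r → ◇p there: 2:T, 3:T, 4:T, 6:T, 8:T. ✓
7: successors {1, 2, 4, 7, 8}; r → ◇p there: 1:T, 2:T, 4:T, 7:T, 8:T. ✓
8: successors {1, 2, 5}; r → ◇p there: 1:T, 2:T, 5:T. ✓
— 8 worlds.
For ◇□(r ∨ q ∨ ¬p):
1: successors {1, 3, 4, 5, 8}; □(r ∨ q ∨ ¬p) there: 1:T, 3:T, 4:T, 5:T, 8:T. ✓
2: successors {4, 6, 8}; □(r ∨ q ∨ ¬p) there: 4:T, 6:T, 8:T. ✓
3: successors {1, 4, 5, 6, 8}; □(r ∨ q ∨ ¬p) there: 1:T, 4:T, 5:T, 6:T, 8:T. ✓
4: successors {3, 5, 6}; □(r ∨ q ∨ ¬p) there: 3:T, 5:T, 6:T. ✓
5: successors {1, 3, 4, 5, 7, 8}; □(r ∨ q ∨ ¬p) there: 1:T, 3:T, 4:T, 5:T, 7:T, 8:T. ✓
6: successors {2, 3, 4, 6, 8}; □(r ∨ q ∨ ¬p) there: 2:T, 3:T, 4:T, 6:T, 8:T. ✓
7: successors {1, 2, 4, 7, 8}; □(r ∨ q ∨ ¬p) there: 1:T, 2:T, 4:T, 7:T, 8:T. ✓
8: successors {1, 2, 5}; □(r ∨ q ∨ ¬p) there: 1:T, 2:T, 5:T. ✓
— 8 worlds.

8 and 8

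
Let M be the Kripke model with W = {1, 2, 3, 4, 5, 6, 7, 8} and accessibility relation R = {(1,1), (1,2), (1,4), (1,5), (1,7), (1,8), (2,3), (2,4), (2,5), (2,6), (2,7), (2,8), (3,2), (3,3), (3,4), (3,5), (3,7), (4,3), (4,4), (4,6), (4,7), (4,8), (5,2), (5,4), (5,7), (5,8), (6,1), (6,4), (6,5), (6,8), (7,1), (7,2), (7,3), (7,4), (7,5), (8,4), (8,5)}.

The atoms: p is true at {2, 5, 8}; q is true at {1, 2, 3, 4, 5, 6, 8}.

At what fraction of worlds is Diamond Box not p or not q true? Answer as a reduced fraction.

1/8

1: Diamond Box not p is F, not q is F. ✗
2: Diamond Box not p is F, not q is F. ✗
3: Diamond Box not p is F, not q is F. ✗
4: Diamond Box not p is F, not q is F. ✗
5: Diamond Box not p is F, not q is F. ✗
6: Diamond Box not p is F, not q is F. ✗
7: Diamond Box not p is F, not q is T. ✓
8: Diamond Box not p is F, not q is F. ✗
That's 1 of 8 worlds, so 1/8.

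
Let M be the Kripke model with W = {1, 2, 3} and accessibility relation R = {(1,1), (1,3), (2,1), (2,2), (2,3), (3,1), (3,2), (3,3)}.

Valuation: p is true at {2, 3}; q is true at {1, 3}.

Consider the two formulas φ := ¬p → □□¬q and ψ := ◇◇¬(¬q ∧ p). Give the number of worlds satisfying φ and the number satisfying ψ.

2 and 3

For ¬p → □□¬q:
1: ¬p is T, □□¬q is F. ✗
2: ¬p is F, □□¬q is F. ✓
3: ¬p is F, □□¬q is F. ✓
— 2 worlds.
For ◇◇¬(¬q ∧ p):
1: successors {1, 3}; ◇¬(¬q ∧ p) there: 1:T, 3:T. ✓
2: successors {1, 2, 3}; ◇¬(¬q ∧ p) there: 1:T, 2:T, 3:T. ✓
3: successors {1, 2, 3}; ◇¬(¬q ∧ p) there: 1:T, 2:T, 3:T. ✓
— 3 worlds.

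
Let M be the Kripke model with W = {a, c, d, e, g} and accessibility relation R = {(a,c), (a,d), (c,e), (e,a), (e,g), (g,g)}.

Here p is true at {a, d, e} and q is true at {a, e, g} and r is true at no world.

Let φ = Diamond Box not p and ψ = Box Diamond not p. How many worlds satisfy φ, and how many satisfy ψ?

3 and 4

For Diamond Box not p:
a: successors {c, d}; Box not p there: c:F, d:T. ✓
c: successors {e}; Box not p there: e:F. ✗
d: no successors, so Diamond Box not p fails. ✗
e: successors {a, g}; Box not p there: a:F, g:T. ✓
g: successors {g}; Box not p there: g:T. ✓
— 3 worlds.
For Box Diamond not p:
a: successors {c, d}; Diamond not p there: c:F, d:F. ✗
c: successors {e}; Diamond not p there: e:T. ✓
d: no successors, so Box Diamond not p holds vacuously. ✓
e: successors {a, g}; Diamond not p there: a:T, g:T. ✓
g: successors {g}; Diamond not p there: g:T. ✓
— 4 worlds.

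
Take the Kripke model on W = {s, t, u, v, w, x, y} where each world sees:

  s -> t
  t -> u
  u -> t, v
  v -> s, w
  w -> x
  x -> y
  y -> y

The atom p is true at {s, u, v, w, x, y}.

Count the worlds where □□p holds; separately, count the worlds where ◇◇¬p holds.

For □□p:
s: successors {t}; □p there: t:T. ✓
t: successors {u}; □p there: u:F. ✗
u: successors {t, v}; □p there: t:T, v:T. ✓
v: successors {s, w}; □p there: s:F, w:T. ✗
w: successors {x}; □p there: x:T. ✓
x: successors {y}; □p there: y:T. ✓
y: successors {y}; □p there: y:T. ✓
— 5 worlds.
For ◇◇¬p:
s: successors {t}; ◇¬p there: t:F. ✗
t: successors {u}; ◇¬p there: u:T. ✓
u: successors {t, v}; ◇¬p there: t:F, v:F. ✗
v: successors {s, w}; ◇¬p there: s:T, w:F. ✓
w: successors {x}; ◇¬p there: x:F. ✗
x: successors {y}; ◇¬p there: y:F. ✗
y: successors {y}; ◇¬p there: y:F. ✗
— 2 worlds.

5 and 2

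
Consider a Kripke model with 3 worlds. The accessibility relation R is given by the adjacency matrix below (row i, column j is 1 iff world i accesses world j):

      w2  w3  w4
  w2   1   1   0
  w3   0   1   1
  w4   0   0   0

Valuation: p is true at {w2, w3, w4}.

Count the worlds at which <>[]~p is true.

1

w2: successors {w2, w3}; []~p there: w2:F, w3:F. ✗
w3: successors {w3, w4}; []~p there: w3:F, w4:T. ✓
w4: no successors, so <>[]~p fails. ✗
Satisfying worlds: {w3}.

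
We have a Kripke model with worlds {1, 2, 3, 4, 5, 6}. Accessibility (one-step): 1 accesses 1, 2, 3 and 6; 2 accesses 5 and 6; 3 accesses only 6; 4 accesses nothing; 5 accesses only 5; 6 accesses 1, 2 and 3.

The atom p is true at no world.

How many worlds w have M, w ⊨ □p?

1

1: successors {1, 2, 3, 6}; p there: 1:F, 2:F, 3:F, 6:F. ✗
2: successors {5, 6}; p there: 5:F, 6:F. ✗
3: successors {6}; p there: 6:F. ✗
4: no successors, so □p holds vacuously. ✓
5: successors {5}; p there: 5:F. ✗
6: successors {1, 2, 3}; p there: 1:F, 2:F, 3:F. ✗
Satisfying worlds: {4}.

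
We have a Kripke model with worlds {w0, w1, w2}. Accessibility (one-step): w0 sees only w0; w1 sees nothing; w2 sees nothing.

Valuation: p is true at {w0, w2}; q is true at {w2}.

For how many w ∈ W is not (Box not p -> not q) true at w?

w0: Box not p -> not q is T. ✗
w1: Box not p -> not q is T. ✗
w2: Box not p -> not q is F. ✓
Satisfying worlds: {w2}.

1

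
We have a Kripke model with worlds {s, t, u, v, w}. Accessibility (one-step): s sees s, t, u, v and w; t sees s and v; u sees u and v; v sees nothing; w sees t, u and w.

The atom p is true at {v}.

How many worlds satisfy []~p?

s: successors {s, t, u, v, w}; ~p there: s:T, t:T, u:T, v:F, w:T. ✗
t: successors {s, v}; ~p there: s:T, v:F. ✗
u: successors {u, v}; ~p there: u:T, v:F. ✗
v: no successors, so []~p holds vacuously. ✓
w: successors {t, u, w}; ~p there: t:T, u:T, w:T. ✓
Satisfying worlds: {v, w}.

2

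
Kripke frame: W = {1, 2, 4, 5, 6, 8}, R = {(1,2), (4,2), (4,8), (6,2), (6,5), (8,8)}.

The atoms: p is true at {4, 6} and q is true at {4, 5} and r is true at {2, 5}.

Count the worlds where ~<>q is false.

1

1: <>q is F. ✓
2: <>q is F. ✓
4: <>q is F. ✓
5: <>q is F. ✓
6: <>q is T. ✗
8: <>q is F. ✓
Satisfying worlds: {1, 2, 4, 5, 8}.
So ~<>q fails at the other 1 world.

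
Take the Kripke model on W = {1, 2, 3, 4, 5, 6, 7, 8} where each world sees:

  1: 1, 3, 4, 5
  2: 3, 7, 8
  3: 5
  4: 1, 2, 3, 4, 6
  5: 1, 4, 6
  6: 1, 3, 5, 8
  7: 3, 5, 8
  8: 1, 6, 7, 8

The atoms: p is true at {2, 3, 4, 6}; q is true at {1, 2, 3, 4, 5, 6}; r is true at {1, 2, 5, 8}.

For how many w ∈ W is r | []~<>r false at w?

4

1: r is T, []~<>r is F. ✓
2: r is T, []~<>r is F. ✓
3: r is F, []~<>r is F. ✗
4: r is F, []~<>r is F. ✗
5: r is T, []~<>r is F. ✓
6: r is F, []~<>r is F. ✗
7: r is F, []~<>r is F. ✗
8: r is T, []~<>r is F. ✓
Satisfying worlds: {1, 2, 5, 8}.
So r | []~<>r fails at the other 4 worlds.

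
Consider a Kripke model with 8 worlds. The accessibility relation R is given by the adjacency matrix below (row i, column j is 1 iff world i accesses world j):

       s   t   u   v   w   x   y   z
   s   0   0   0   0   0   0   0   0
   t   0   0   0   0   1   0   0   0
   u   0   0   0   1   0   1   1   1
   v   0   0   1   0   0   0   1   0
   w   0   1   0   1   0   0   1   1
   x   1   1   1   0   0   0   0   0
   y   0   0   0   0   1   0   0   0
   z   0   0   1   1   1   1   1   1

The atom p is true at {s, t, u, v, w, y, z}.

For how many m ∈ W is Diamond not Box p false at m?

s: no successors, so Diamond not Box p fails. ✗
t: successors {w}; not Box p there: w:F. ✗
u: successors {v, x, y, z}; not Box p there: v:F, x:F, y:F, z:T. ✓
v: successors {u, y}; not Box p there: u:T, y:F. ✓
w: successors {t, v, y, z}; not Box p there: t:F, v:F, y:F, z:T. ✓
x: successors {s, t, u}; not Box p there: s:F, t:F, u:T. ✓
y: successors {w}; not Box p there: w:F. ✗
z: successors {u, v, w, x, y, z}; not Box p there: u:T, v:F, w:F, x:F, y:F, z:T. ✓
Satisfying worlds: {u, v, w, x, z}.
So Diamond not Box p fails at the other 3 worlds.

3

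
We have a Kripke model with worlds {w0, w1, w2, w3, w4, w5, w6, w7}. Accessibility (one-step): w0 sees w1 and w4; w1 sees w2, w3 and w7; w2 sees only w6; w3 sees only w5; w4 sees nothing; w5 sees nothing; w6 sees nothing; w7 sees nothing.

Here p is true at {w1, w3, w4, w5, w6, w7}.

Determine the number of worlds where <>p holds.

4

w0: successors {w1, w4}; p there: w1:T, w4:T. ✓
w1: successors {w2, w3, w7}; p there: w2:F, w3:T, w7:T. ✓
w2: successors {w6}; p there: w6:T. ✓
w3: successors {w5}; p there: w5:T. ✓
w4: no successors, so <>p fails. ✗
w5: no successors, so <>p fails. ✗
w6: no successors, so <>p fails. ✗
w7: no successors, so <>p fails. ✗
Satisfying worlds: {w0, w1, w2, w3}.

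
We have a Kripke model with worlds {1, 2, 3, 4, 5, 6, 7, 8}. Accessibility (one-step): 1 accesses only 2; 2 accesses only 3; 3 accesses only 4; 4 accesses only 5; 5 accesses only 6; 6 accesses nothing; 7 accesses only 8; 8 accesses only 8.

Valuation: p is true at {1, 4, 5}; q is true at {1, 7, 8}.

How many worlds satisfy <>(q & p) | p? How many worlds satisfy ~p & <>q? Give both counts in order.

3 and 2

For <>(q & p) | p:
1: <>(q & p) is F, p is T. ✓
2: <>(q & p) is F, p is F. ✗
3: <>(q & p) is F, p is F. ✗
4: <>(q & p) is F, p is T. ✓
5: <>(q & p) is F, p is T. ✓
6: <>(q & p) is F, p is F. ✗
7: <>(q & p) is F, p is F. ✗
8: <>(q & p) is F, p is F. ✗
— 3 worlds.
For ~p & <>q:
1: ~p is F, <>q is F. ✗
2: ~p is T, <>q is F. ✗
3: ~p is T, <>q is F. ✗
4: ~p is F, <>q is F. ✗
5: ~p is F, <>q is F. ✗
6: ~p is T, <>q is F. ✗
7: ~p is T, <>q is T. ✓
8: ~p is T, <>q is T. ✓
— 2 worlds.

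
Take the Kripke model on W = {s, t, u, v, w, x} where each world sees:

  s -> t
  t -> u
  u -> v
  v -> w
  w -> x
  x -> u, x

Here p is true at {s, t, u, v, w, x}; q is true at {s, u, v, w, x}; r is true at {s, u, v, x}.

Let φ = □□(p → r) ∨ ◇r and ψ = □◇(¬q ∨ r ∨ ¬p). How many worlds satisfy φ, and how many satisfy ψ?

For □□(p → r) ∨ ◇r:
s: □□(p → r) is T, ◇r is F. ✓
t: □□(p → r) is T, ◇r is T. ✓
u: □□(p → r) is F, ◇r is T. ✓
v: □□(p → r) is T, ◇r is F. ✓
w: □□(p → r) is T, ◇r is T. ✓
x: □□(p → r) is T, ◇r is T. ✓
— 6 worlds.
For □◇(¬q ∨ r ∨ ¬p):
s: successors {t}; ◇(¬q ∨ r ∨ ¬p) there: t:T. ✓
t: successors {u}; ◇(¬q ∨ r ∨ ¬p) there: u:T. ✓
u: successors {v}; ◇(¬q ∨ r ∨ ¬p) there: v:F. ✗
v: successors {w}; ◇(¬q ∨ r ∨ ¬p) there: w:T. ✓
w: successors {x}; ◇(¬q ∨ r ∨ ¬p) there: x:T. ✓
x: successors {u, x}; ◇(¬q ∨ r ∨ ¬p) there: u:T, x:T. ✓
— 5 worlds.

6 and 5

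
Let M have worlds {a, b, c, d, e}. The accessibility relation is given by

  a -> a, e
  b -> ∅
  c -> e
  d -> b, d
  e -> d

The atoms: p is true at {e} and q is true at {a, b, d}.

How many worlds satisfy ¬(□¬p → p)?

2

a: □¬p → p is T. ✗
b: □¬p → p is F. ✓
c: □¬p → p is T. ✗
d: □¬p → p is F. ✓
e: □¬p → p is T. ✗
Satisfying worlds: {b, d}.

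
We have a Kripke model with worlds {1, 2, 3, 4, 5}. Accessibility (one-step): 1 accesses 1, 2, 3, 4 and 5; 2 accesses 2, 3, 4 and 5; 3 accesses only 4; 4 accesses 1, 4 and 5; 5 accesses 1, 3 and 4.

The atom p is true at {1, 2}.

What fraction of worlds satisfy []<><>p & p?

2/5

1: []<><>p is T, p is T. ✓
2: []<><>p is T, p is T. ✓
3: []<><>p is T, p is F. ✗
4: []<><>p is T, p is F. ✗
5: []<><>p is T, p is F. ✗
That's 2 of 5 worlds, so 2/5.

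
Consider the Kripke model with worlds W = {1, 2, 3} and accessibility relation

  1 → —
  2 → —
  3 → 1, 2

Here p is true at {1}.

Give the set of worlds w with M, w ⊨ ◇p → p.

{1, 2}

1: ◇p is F, p is T. ✓
2: ◇p is F, p is F. ✓
3: ◇p is T, p is F. ✗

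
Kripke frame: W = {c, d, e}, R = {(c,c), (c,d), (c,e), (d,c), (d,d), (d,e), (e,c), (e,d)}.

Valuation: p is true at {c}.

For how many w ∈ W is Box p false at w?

3

c: successors {c, d, e}; p there: c:T, d:F, e:F. ✗
d: successors {c, d, e}; p there: c:T, d:F, e:F. ✗
e: successors {c, d}; p there: c:T, d:F. ✗
Satisfying worlds: ∅.
So Box p fails at the other 3 worlds.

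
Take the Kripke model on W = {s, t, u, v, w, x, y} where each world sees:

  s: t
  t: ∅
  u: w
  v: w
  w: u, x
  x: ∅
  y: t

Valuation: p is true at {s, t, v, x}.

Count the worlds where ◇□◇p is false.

s: successors {t}; □◇p there: t:T. ✓
t: no successors, so ◇□◇p fails. ✗
u: successors {w}; □◇p there: w:F. ✗
v: successors {w}; □◇p there: w:F. ✗
w: successors {u, x}; □◇p there: u:T, x:T. ✓
x: no successors, so ◇□◇p fails. ✗
y: successors {t}; □◇p there: t:T. ✓
Satisfying worlds: {s, w, y}.
So ◇□◇p fails at the other 4 worlds.

4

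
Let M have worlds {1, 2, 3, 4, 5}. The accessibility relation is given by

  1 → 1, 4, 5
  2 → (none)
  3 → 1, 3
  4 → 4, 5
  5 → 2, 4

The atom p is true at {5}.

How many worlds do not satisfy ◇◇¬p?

1

1: successors {1, 4, 5}; ◇¬p there: 1:T, 4:T, 5:T. ✓
2: no successors, so ◇◇¬p fails. ✗
3: successors {1, 3}; ◇¬p there: 1:T, 3:T. ✓
4: successors {4, 5}; ◇¬p there: 4:T, 5:T. ✓
5: successors {2, 4}; ◇¬p there: 2:F, 4:T. ✓
Satisfying worlds: {1, 3, 4, 5}.
So ◇◇¬p fails at the other 1 world.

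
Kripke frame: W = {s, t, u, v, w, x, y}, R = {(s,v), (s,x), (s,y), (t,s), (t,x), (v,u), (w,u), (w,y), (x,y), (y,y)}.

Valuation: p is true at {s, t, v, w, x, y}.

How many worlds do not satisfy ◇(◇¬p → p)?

s: successors {v, x, y}; ◇¬p → p there: v:T, x:T, y:T. ✓
t: successors {s, x}; ◇¬p → p there: s:T, x:T. ✓
u: no successors, so ◇(◇¬p → p) fails. ✗
v: successors {u}; ◇¬p → p there: u:T. ✓
w: successors {u, y}; ◇¬p → p there: u:T, y:T. ✓
x: successors {y}; ◇¬p → p there: y:T. ✓
y: successors {y}; ◇¬p → p there: y:T. ✓
Satisfying worlds: {s, t, v, w, x, y}.
So ◇(◇¬p → p) fails at the other 1 world.

1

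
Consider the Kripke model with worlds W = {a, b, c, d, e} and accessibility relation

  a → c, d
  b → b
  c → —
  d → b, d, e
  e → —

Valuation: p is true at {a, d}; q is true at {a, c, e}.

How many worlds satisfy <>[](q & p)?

2

a: successors {c, d}; [](q & p) there: c:T, d:F. ✓
b: successors {b}; [](q & p) there: b:F. ✗
c: no successors, so <>[](q & p) fails. ✗
d: successors {b, d, e}; [](q & p) there: b:F, d:F, e:T. ✓
e: no successors, so <>[](q & p) fails. ✗
Satisfying worlds: {a, d}.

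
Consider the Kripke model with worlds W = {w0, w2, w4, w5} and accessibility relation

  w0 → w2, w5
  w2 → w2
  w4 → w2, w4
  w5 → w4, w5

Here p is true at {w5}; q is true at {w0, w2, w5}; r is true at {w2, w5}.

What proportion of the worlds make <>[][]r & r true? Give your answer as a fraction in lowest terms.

1/4

w0: <>[][]r is T, r is F. ✗
w2: <>[][]r is T, r is T. ✓
w4: <>[][]r is T, r is F. ✗
w5: <>[][]r is F, r is T. ✗
That's 1 of 4 worlds, so 1/4.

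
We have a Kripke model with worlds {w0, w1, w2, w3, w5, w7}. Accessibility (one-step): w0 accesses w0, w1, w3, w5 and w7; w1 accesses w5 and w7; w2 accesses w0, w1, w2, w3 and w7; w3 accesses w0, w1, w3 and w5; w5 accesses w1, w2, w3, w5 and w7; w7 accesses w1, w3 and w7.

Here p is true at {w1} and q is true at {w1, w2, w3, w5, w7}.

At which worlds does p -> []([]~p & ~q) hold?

{w0, w2, w3, w5, w7}

w0: p is F, []([]~p & ~q) is F. ✓
w1: p is T, []([]~p & ~q) is F. ✗
w2: p is F, []([]~p & ~q) is F. ✓
w3: p is F, []([]~p & ~q) is F. ✓
w5: p is F, []([]~p & ~q) is F. ✓
w7: p is F, []([]~p & ~q) is F. ✓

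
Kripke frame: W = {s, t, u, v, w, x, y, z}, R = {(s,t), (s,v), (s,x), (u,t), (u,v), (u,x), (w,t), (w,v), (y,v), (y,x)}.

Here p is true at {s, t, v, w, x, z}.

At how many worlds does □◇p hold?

4

s: successors {t, v, x}; ◇p there: t:F, v:F, x:F. ✗
t: no successors, so □◇p holds vacuously. ✓
u: successors {t, v, x}; ◇p there: t:F, v:F, x:F. ✗
v: no successors, so □◇p holds vacuously. ✓
w: successors {t, v}; ◇p there: t:F, v:F. ✗
x: no successors, so □◇p holds vacuously. ✓
y: successors {v, x}; ◇p there: v:F, x:F. ✗
z: no successors, so □◇p holds vacuously. ✓
Satisfying worlds: {t, v, x, z}.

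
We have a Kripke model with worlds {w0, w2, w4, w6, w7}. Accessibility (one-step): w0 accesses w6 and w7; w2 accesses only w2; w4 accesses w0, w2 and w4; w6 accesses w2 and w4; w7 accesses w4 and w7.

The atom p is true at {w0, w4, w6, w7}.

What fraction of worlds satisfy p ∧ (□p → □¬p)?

w0: p is T, □p → □¬p is F. ✗
w2: p is F, □p → □¬p is T. ✗
w4: p is T, □p → □¬p is T. ✓
w6: p is T, □p → □¬p is T. ✓
w7: p is T, □p → □¬p is F. ✗
That's 2 of 5 worlds, so 2/5.

2/5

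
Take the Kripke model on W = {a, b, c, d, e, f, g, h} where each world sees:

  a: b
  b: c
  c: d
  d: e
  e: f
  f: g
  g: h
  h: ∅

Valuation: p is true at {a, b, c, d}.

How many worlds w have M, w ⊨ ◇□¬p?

5

a: successors {b}; □¬p there: b:F. ✗
b: successors {c}; □¬p there: c:F. ✗
c: successors {d}; □¬p there: d:T. ✓
d: successors {e}; □¬p there: e:T. ✓
e: successors {f}; □¬p there: f:T. ✓
f: successors {g}; □¬p there: g:T. ✓
g: successors {h}; □¬p there: h:T. ✓
h: no successors, so ◇□¬p fails. ✗
Satisfying worlds: {c, d, e, f, g}.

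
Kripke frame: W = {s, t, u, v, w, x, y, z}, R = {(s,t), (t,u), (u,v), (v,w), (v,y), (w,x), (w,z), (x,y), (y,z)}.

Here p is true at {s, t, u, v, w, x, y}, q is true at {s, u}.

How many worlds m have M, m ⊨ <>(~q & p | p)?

s: successors {t}; ~q & p | p there: t:T. ✓
t: successors {u}; ~q & p | p there: u:T. ✓
u: successors {v}; ~q & p | p there: v:T. ✓
v: successors {w, y}; ~q & p | p there: w:T, y:T. ✓
w: successors {x, z}; ~q & p | p there: x:T, z:F. ✓
x: successors {y}; ~q & p | p there: y:T. ✓
y: successors {z}; ~q & p | p there: z:F. ✗
z: no successors, so <>(~q & p | p) fails. ✗
Satisfying worlds: {s, t, u, v, w, x}.

6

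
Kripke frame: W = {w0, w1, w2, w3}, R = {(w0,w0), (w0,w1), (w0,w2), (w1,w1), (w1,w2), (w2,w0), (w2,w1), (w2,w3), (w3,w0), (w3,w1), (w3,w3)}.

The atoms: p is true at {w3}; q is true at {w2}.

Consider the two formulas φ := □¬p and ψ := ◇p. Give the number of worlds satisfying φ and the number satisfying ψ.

For □¬p:
w0: successors {w0, w1, w2}; ¬p there: w0:T, w1:T, w2:T. ✓
w1: successors {w1, w2}; ¬p there: w1:T, w2:T. ✓
w2: successors {w0, w1, w3}; ¬p there: w0:T, w1:T, w3:F. ✗
w3: successors {w0, w1, w3}; ¬p there: w0:T, w1:T, w3:F. ✗
— 2 worlds.
For ◇p:
w0: successors {w0, w1, w2}; p there: w0:F, w1:F, w2:F. ✗
w1: successors {w1, w2}; p there: w1:F, w2:F. ✗
w2: successors {w0, w1, w3}; p there: w0:F, w1:F, w3:T. ✓
w3: successors {w0, w1, w3}; p there: w0:F, w1:F, w3:T. ✓
— 2 worlds.

2 and 2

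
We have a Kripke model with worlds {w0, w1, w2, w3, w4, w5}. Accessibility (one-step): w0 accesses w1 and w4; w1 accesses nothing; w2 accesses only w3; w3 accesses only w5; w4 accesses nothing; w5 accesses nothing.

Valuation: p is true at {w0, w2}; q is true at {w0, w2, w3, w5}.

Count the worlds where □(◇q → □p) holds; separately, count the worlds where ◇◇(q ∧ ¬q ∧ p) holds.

5 and 0

For □(◇q → □p):
w0: successors {w1, w4}; ◇q → □p there: w1:T, w4:T. ✓
w1: no successors, so □(◇q → □p) holds vacuously. ✓
w2: successors {w3}; ◇q → □p there: w3:F. ✗
w3: successors {w5}; ◇q → □p there: w5:T. ✓
w4: no successors, so □(◇q → □p) holds vacuously. ✓
w5: no successors, so □(◇q → □p) holds vacuously. ✓
— 5 worlds.
For ◇◇(q ∧ ¬q ∧ p):
w0: successors {w1, w4}; ◇(q ∧ ¬q ∧ p) there: w1:F, w4:F. ✗
w1: no successors, so ◇◇(q ∧ ¬q ∧ p) fails. ✗
w2: successors {w3}; ◇(q ∧ ¬q ∧ p) there: w3:F. ✗
w3: successors {w5}; ◇(q ∧ ¬q ∧ p) there: w5:F. ✗
w4: no successors, so ◇◇(q ∧ ¬q ∧ p) fails. ✗
w5: no successors, so ◇◇(q ∧ ¬q ∧ p) fails. ✗
— 0 worlds.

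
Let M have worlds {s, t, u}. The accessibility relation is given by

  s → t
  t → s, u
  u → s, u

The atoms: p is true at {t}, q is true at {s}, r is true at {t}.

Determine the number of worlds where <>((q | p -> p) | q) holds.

s: successors {t}; (q | p -> p) | q there: t:T. ✓
t: successors {s, u}; (q | p -> p) | q there: s:T, u:T. ✓
u: successors {s, u}; (q | p -> p) | q there: s:T, u:T. ✓
Satisfying worlds: {s, t, u}.

3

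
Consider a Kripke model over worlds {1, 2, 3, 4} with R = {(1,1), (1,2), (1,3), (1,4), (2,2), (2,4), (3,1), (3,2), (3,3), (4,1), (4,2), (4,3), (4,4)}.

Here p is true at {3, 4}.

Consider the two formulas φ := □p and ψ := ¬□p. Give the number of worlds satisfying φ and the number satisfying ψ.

0 and 4

For □p:
1: successors {1, 2, 3, 4}; p there: 1:F, 2:F, 3:T, 4:T. ✗
2: successors {2, 4}; p there: 2:F, 4:T. ✗
3: successors {1, 2, 3}; p there: 1:F, 2:F, 3:T. ✗
4: successors {1, 2, 3, 4}; p there: 1:F, 2:F, 3:T, 4:T. ✗
— 0 worlds.
For ¬□p:
1: □p is F. ✓
2: □p is F. ✓
3: □p is F. ✓
4: □p is F. ✓
— 4 worlds.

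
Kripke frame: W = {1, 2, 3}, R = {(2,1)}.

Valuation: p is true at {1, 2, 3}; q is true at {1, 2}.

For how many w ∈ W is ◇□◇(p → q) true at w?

1

1: no successors, so ◇□◇(p → q) fails. ✗
2: successors {1}; □◇(p → q) there: 1:T. ✓
3: no successors, so ◇□◇(p → q) fails. ✗
Satisfying worlds: {2}.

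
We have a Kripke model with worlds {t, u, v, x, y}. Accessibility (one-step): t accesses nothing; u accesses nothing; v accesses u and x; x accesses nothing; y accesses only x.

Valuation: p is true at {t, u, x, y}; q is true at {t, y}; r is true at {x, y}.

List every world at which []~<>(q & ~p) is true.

{t, u, v, x, y}

t: no successors, so []~<>(q & ~p) holds vacuously. ✓
u: no successors, so []~<>(q & ~p) holds vacuously. ✓
v: successors {u, x}; ~<>(q & ~p) there: u:T, x:T. ✓
x: no successors, so []~<>(q & ~p) holds vacuously. ✓
y: successors {x}; ~<>(q & ~p) there: x:T. ✓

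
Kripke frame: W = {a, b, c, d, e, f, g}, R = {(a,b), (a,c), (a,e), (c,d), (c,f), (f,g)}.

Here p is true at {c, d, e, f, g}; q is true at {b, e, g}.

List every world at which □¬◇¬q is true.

{b, c, d, e, f, g}

a: successors {b, c, e}; ¬◇¬q there: b:T, c:F, e:T. ✗
b: no successors, so □¬◇¬q holds vacuously. ✓
c: successors {d, f}; ¬◇¬q there: d:T, f:T. ✓
d: no successors, so □¬◇¬q holds vacuously. ✓
e: no successors, so □¬◇¬q holds vacuously. ✓
f: successors {g}; ¬◇¬q there: g:T. ✓
g: no successors, so □¬◇¬q holds vacuously. ✓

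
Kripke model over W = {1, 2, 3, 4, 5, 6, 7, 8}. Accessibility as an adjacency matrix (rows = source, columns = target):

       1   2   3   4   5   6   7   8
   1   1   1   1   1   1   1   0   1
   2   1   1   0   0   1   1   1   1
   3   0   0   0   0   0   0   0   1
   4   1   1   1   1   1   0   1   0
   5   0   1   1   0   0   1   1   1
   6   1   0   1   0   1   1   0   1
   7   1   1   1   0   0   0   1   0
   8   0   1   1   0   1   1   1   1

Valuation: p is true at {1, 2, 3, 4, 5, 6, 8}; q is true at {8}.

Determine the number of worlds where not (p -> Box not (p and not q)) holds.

6

1: p -> Box not (p and not q) is F. ✓
2: p -> Box not (p and not q) is F. ✓
3: p -> Box not (p and not q) is T. ✗
4: p -> Box not (p and not q) is F. ✓
5: p -> Box not (p and not q) is F. ✓
6: p -> Box not (p and not q) is F. ✓
7: p -> Box not (p and not q) is T. ✗
8: p -> Box not (p and not q) is F. ✓
Satisfying worlds: {1, 2, 4, 5, 6, 8}.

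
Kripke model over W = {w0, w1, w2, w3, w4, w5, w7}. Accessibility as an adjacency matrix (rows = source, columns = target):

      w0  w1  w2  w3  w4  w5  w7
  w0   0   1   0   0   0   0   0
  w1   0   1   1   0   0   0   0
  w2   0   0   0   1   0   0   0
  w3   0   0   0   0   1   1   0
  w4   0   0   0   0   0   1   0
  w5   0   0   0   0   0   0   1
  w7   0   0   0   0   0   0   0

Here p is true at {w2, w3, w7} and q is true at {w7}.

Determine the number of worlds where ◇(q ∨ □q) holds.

w0: successors {w1}; q ∨ □q there: w1:F. ✗
w1: successors {w1, w2}; q ∨ □q there: w1:F, w2:F. ✗
w2: successors {w3}; q ∨ □q there: w3:F. ✗
w3: successors {w4, w5}; q ∨ □q there: w4:F, w5:T. ✓
w4: successors {w5}; q ∨ □q there: w5:T. ✓
w5: successors {w7}; q ∨ □q there: w7:T. ✓
w7: no successors, so ◇(q ∨ □q) fails. ✗
Satisfying worlds: {w3, w4, w5}.

3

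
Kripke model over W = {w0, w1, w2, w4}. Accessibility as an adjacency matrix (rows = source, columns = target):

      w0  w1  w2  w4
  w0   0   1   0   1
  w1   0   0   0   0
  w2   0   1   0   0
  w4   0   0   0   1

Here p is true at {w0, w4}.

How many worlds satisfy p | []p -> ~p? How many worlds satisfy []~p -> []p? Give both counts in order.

2 and 3

For p | []p -> ~p:
w0: p | []p is T, ~p is F. ✗
w1: p | []p is T, ~p is T. ✓
w2: p | []p is F, ~p is T. ✓
w4: p | []p is T, ~p is F. ✗
— 2 worlds.
For []~p -> []p:
w0: []~p is F, []p is F. ✓
w1: []~p is T, []p is T. ✓
w2: []~p is T, []p is F. ✗
w4: []~p is F, []p is T. ✓
— 3 worlds.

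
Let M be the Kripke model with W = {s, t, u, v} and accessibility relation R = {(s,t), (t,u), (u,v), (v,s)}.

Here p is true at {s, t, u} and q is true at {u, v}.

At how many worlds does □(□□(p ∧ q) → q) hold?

s: successors {t}; □□(p ∧ q) → q there: t:T. ✓
t: successors {u}; □□(p ∧ q) → q there: u:T. ✓
u: successors {v}; □□(p ∧ q) → q there: v:T. ✓
v: successors {s}; □□(p ∧ q) → q there: s:F. ✗
Satisfying worlds: {s, t, u}.

3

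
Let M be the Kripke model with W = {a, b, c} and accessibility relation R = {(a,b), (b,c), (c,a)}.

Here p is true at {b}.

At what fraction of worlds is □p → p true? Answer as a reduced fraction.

a: □p is T, p is F. ✗
b: □p is F, p is T. ✓
c: □p is F, p is F. ✓
That's 2 of 3 worlds, so 2/3.

2/3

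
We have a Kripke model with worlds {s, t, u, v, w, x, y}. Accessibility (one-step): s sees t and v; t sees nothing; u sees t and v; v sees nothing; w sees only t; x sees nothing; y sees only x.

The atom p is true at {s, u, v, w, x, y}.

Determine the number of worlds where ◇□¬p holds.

4

s: successors {t, v}; □¬p there: t:T, v:T. ✓
t: no successors, so ◇□¬p fails. ✗
u: successors {t, v}; □¬p there: t:T, v:T. ✓
v: no successors, so ◇□¬p fails. ✗
w: successors {t}; □¬p there: t:T. ✓
x: no successors, so ◇□¬p fails. ✗
y: successors {x}; □¬p there: x:T. ✓
Satisfying worlds: {s, u, w, y}.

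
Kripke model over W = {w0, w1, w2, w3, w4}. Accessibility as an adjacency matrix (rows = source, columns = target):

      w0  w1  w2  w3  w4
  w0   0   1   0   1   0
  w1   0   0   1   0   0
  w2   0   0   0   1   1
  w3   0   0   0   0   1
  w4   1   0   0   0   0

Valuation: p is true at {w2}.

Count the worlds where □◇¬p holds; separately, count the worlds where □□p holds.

4 and 0

For □◇¬p:
w0: successors {w1, w3}; ◇¬p there: w1:F, w3:T. ✗
w1: successors {w2}; ◇¬p there: w2:T. ✓
w2: successors {w3, w4}; ◇¬p there: w3:T, w4:T. ✓
w3: successors {w4}; ◇¬p there: w4:T. ✓
w4: successors {w0}; ◇¬p there: w0:T. ✓
— 4 worlds.
For □□p:
w0: successors {w1, w3}; □p there: w1:T, w3:F. ✗
w1: successors {w2}; □p there: w2:F. ✗
w2: successors {w3, w4}; □p there: w3:F, w4:F. ✗
w3: successors {w4}; □p there: w4:F. ✗
w4: successors {w0}; □p there: w0:F. ✗
— 0 worlds.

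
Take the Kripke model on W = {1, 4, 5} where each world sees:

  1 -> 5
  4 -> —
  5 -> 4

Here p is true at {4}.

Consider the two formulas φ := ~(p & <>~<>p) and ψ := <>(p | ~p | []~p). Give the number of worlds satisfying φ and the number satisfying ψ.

3 and 2

For ~(p & <>~<>p):
1: p & <>~<>p is F. ✓
4: p & <>~<>p is F. ✓
5: p & <>~<>p is F. ✓
— 3 worlds.
For <>(p | ~p | []~p):
1: successors {5}; p | ~p | []~p there: 5:T. ✓
4: no successors, so <>(p | ~p | []~p) fails. ✗
5: successors {4}; p | ~p | []~p there: 4:T. ✓
— 2 worlds.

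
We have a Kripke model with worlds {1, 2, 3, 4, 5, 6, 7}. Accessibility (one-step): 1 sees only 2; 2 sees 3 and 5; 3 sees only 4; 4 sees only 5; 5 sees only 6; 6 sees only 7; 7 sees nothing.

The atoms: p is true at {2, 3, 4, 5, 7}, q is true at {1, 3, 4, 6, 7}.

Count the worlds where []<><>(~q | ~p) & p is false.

1: []<><>(~q | ~p) is T, p is F. ✗
2: []<><>(~q | ~p) is F, p is T. ✗
3: []<><>(~q | ~p) is T, p is T. ✓
4: []<><>(~q | ~p) is F, p is T. ✗
5: []<><>(~q | ~p) is F, p is T. ✗
6: []<><>(~q | ~p) is F, p is F. ✗
7: []<><>(~q | ~p) is T, p is T. ✓
Satisfying worlds: {3, 7}.
So []<><>(~q | ~p) & p fails at the other 5 worlds.

5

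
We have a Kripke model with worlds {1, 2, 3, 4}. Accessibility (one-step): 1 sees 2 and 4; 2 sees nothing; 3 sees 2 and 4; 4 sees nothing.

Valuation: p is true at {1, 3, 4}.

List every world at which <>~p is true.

{1, 3}

1: successors {2, 4}; ~p there: 2:T, 4:F. ✓
2: no successors, so <>~p fails. ✗
3: successors {2, 4}; ~p there: 2:T, 4:F. ✓
4: no successors, so <>~p fails. ✗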